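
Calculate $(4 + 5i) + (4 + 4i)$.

(4 + 4) + (5 + 4)i = 8 + 9i


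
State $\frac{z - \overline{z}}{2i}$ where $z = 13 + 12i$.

z - conjugate(z) = 2bi
(z - conjugate(z))/(2i) = 2bi/(2i) = b = 12


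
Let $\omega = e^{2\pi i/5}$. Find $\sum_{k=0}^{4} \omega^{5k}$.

Since 5 divides 5, ω^5 = (ω^5)^1 = 1^1 = 1, so every term is 1.
Sum = 5 · 1 = 5


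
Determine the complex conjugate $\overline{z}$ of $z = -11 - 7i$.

If z = a + bi, then conjugate(z) = a - bi
conjugate(-11 - 7i) = -11 + 7i


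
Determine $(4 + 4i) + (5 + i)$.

(4 + 5) + (4 + 1)i = 9 + 5i


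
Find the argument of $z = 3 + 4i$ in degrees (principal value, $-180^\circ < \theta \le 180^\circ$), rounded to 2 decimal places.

θ = arctan(b/a) = arctan(4/3) (quadrant-adjusted) = 53.13°


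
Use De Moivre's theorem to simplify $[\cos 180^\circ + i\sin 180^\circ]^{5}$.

By De Moivre: z^n = r^n(cos(nθ) + i sin(nθ))
= 1^5(cos(5*180°) + i sin(5*180°))
= 1(cos 180° + i sin 180°)
= -1


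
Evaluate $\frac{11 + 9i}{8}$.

Divisor is real, so divide each part by 8:
= 11/8 + (9/8)i


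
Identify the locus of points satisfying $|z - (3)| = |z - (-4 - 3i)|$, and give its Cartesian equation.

|z - z1| = |z - z2| means z is equidistant from z1 and z2,
i.e. the perpendicular bisector of the segment from (3, 0) to (-4, -3) (midpoint (-1/2, -3/2)).
With z = x + yi, square both sides:
(x - 3)^2 + (y - 0)^2 = (x - (-4))^2 + (y - (-3))^2
The x^2 and y^2 terms cancel: -14x + (-6)y = 25 - 9 = 16
Simplify: 7x + 3y = -8
Locus: Perpendicular bisector of the segment from (3, 0) to (-4, -3): the line 7x + 3y = -8


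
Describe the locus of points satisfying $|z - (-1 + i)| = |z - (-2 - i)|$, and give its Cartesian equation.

|z - z1| = |z - z2| means z is equidistant from z1 and z2,
i.e. the perpendicular bisector of the segment from (-1, 1) to (-2, -1) (midpoint (-3/2, 0)).
With z = x + yi, square both sides:
(x - (-1))^2 + (y - 1)^2 = (x - (-2))^2 + (y - (-1))^2
The x^2 and y^2 terms cancel: -2x + (-4)y = 5 - 2 = 3
Simplify: 2x + 4y = -3
Locus: Perpendicular bisector of the segment from (-1, 1) to (-2, -1): the line 2x + 4y = -3


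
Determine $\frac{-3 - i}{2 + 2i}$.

Multiply numerator and denominator by conjugate (2 - 2i):
= (-3 - i)(2 - 2i) / (2^2 + 2^2)
= (-8 + 4i) / 8
Divide through by 4: (-2 + i) / 2
= -1 + (1/2)i


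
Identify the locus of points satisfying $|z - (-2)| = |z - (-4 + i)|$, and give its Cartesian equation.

|z - z1| = |z - z2| means z is equidistant from z1 and z2,
i.e. the perpendicular bisector of the segment from (-2, 0) to (-4, 1) (midpoint (-3, 1/2)).
With z = x + yi, square both sides:
(x - (-2))^2 + (y - 0)^2 = (x - (-4))^2 + (y - 1)^2
The x^2 and y^2 terms cancel: -4x + 2y = 17 - 4 = 13
Simplify: 4x - 2y = -13
Locus: Perpendicular bisector of the segment from (-2, 0) to (-4, 1): the line 4x - 2y = -13


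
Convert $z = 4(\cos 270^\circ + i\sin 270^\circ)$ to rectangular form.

a = r cos θ = 4 * 0 = 0
b = r sin θ = 4 * -1 = -4
z = -4i


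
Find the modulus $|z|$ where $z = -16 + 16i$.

|z| = sqrt(a^2 + b^2) = sqrt((-16)^2 + 16^2) = sqrt(512) = sqrt(512)


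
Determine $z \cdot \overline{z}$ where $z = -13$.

z * conjugate(z) = |z|^2 = a^2 + b^2
= (-13)^2 + 0^2 = 169


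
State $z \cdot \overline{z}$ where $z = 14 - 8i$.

z * conjugate(z) = |z|^2 = a^2 + b^2
= 14^2 + (-8)^2 = 260


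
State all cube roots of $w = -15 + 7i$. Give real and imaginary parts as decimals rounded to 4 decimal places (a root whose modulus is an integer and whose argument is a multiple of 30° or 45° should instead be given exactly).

|w| = sqrt(274) ≈ 16.552945, arg(w) ≈ 154.983107°
Root modulus = sqrt(274)^(1/3) ≈ 2.548542
Root arguments: θ_k = (arg(w) + 360°k)/3 for k = 0, 1, ..., 2
Compute each root as (root modulus)(cos θ_k + i sin θ_k) using full-precision intermediates, then round to 4 decimal places.
Roots: 1.5809 + 1.9990i, -2.5216 + 0.3696i, 0.9407 - 2.3686i


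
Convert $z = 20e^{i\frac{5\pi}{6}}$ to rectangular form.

a = r cos θ = 20 * -sqrt(3)/2 = -10*sqrt(3)
b = r sin θ = 20 * 1/2 = 10
z = -10*sqrt(3) + 10i


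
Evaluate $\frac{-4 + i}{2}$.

Divisor is real, so divide each part by 2:
= -2 + (1/2)i


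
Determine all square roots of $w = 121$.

|w| = 121, arg(w) = 0°
Root modulus = 121^(1/2) = 11
Root arguments: θ_k = (0° + 360°k)/2 for k = 0, 1, ..., 1
Roots: 11, -11


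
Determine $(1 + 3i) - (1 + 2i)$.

(1 - 1) + (3 - 2)i = i


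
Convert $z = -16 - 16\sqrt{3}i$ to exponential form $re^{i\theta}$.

r = |z| = sqrt((-16)^2 + (-16*sqrt(3))^2) = sqrt(256 + 768) = sqrt(1024) = 32
θ = arctan(b/a) = arctan(-27.7128/-16) (quadrant-adjusted) = 240° = 4π/3
z = 32e^(i*4π/3)


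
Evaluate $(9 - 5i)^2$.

(a + bi)^2 = a^2 - b^2 + 2abi
= 9^2 - (-5)^2 + 2*9*(-5)i
= 56 - 90i


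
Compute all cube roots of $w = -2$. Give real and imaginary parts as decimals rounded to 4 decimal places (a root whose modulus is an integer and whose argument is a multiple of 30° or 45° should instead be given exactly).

|w| = 2, arg(w) = 180°
Root modulus = 2^(1/3) ≈ 1.259921
Root arguments: θ_k = (180° + 360°k)/3 for k = 0, 1, ..., 2
Compute each root as (root modulus)(cos θ_k + i sin θ_k) using full-precision intermediates, then round to 4 decimal places.
Roots: 0.6300 + 1.0911i, -1.2599, 0.6300 - 1.0911i


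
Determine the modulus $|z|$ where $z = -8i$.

|z| = sqrt(a^2 + b^2) = sqrt(0^2 + (-8)^2) = sqrt(64) = 8


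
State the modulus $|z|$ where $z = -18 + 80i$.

|z| = sqrt(a^2 + b^2) = sqrt((-18)^2 + 80^2) = sqrt(6724) = 82


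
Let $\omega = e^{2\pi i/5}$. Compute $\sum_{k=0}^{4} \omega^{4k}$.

Let ζ = ω^4 = e^(2πi·4/5). Since 5 ∤ 4, ζ ≠ 1.
Sum = Σ_{k=0}^{4} ζ^k = (ζ^5 - 1)/(ζ - 1) = (ω^{4·5} - 1)/(ζ - 1) = (1 - 1)/(ζ - 1) = 0


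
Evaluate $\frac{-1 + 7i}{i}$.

Multiply numerator and denominator by conjugate (-i):
= (-1 + 7i)(-i) / (0^2 + 1^2)
= (7 + i) / 1
= 7 + i


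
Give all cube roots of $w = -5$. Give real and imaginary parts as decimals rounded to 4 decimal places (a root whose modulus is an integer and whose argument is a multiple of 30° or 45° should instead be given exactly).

|w| = 5, arg(w) = 180°
Root modulus = 5^(1/3) ≈ 1.709976
Root arguments: θ_k = (180° + 360°k)/3 for k = 0, 1, ..., 2
Compute each root as (root modulus)(cos θ_k + i sin θ_k) using full-precision intermediates, then round to 4 decimal places.
Roots: 0.8550 + 1.4809i, -1.7100, 0.8550 - 1.4809i


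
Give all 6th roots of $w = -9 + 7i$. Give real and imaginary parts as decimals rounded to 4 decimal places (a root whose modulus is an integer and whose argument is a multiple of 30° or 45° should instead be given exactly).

|w| = sqrt(130) ≈ 11.401754, arg(w) ≈ 142.125016°
Root modulus = sqrt(130)^(1/6) ≈ 1.500244
Root arguments: θ_k = (arg(w) + 360°k)/6 for k = 0, 1, ..., 5
Compute each root as (root modulus)(cos θ_k + i sin θ_k) using full-precision intermediates, then round to 4 decimal places.
Roots: 1.3738 + 0.6027i, 0.1650 + 1.4911i, -1.2089 + 0.8884i, -1.3738 - 0.6027i, -0.1650 - 1.4911i, 1.2089 - 0.8884i


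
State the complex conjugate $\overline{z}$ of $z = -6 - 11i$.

If z = a + bi, then conjugate(z) = a - bi
conjugate(-6 - 11i) = -6 + 11i


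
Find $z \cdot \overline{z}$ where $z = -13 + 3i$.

z * conjugate(z) = |z|^2 = a^2 + b^2
= (-13)^2 + 3^2 = 178


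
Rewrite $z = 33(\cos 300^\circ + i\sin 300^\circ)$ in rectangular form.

a = r cos θ = 33 * 1/2 = 33/2
b = r sin θ = 33 * -sqrt(3)/2 = -33*sqrt(3)/2
z = 33/2 - (33*sqrt(3)/2)i


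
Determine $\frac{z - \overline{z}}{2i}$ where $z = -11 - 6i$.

z - conjugate(z) = 2bi
(z - conjugate(z))/(2i) = 2bi/(2i) = b = -6


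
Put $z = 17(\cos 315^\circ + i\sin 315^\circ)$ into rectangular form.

a = r cos θ = 17 * sqrt(2)/2 = 17*sqrt(2)/2
b = r sin θ = 17 * -sqrt(2)/2 = -17*sqrt(2)/2
z = 17*sqrt(2)/2 - (17*sqrt(2)/2)i


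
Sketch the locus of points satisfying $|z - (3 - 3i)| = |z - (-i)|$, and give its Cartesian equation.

|z - z1| = |z - z2| means z is equidistant from z1 and z2,
i.e. the perpendicular bisector of the segment from (3, -3) to (0, -1) (midpoint (3/2, -2)).
With z = x + yi, square both sides:
(x - 3)^2 + (y - (-3))^2 = (x - 0)^2 + (y - (-1))^2
The x^2 and y^2 terms cancel: -6x + 4y = 1 - 18 = -17
Simplify: 6x - 4y = 17
Locus: Perpendicular bisector of the segment from (3, -3) to (0, -1): the line 6x - 4y = 17


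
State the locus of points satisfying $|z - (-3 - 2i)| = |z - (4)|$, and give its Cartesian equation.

|z - z1| = |z - z2| means z is equidistant from z1 and z2,
i.e. the perpendicular bisector of the segment from (-3, -2) to (4, 0) (midpoint (1/2, -1)).
With z = x + yi, square both sides:
(x - (-3))^2 + (y - (-2))^2 = (x - 4)^2 + (y - 0)^2
The x^2 and y^2 terms cancel: 14x + 4y = 16 - 13 = 3
Simplify: 14x + 4y = 3
Locus: Perpendicular bisector of the segment from (-3, -2) to (4, 0): the line 14x + 4y = 3


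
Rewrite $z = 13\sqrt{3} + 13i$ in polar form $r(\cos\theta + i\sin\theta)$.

r = |z| = sqrt(a^2 + b^2) = sqrt((13*sqrt(3))^2 + (13)^2) = sqrt(507 + 169) = sqrt(676) = 26
θ = arctan(b/a) = arctan(13/22.5167) (quadrant-adjusted) = 30°
z = 26(cos 30° + i sin 30°)


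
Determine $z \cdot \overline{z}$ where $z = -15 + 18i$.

z * conjugate(z) = |z|^2 = a^2 + b^2
= (-15)^2 + 18^2 = 549


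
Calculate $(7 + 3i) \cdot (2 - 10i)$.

(a1*a2 - b1*b2) + (a1*b2 + b1*a2)i
= (14 - (-30)) + (-70 + 6)i
= 44 - 64i


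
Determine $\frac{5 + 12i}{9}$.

Divisor is real, so divide each part by 9:
= 5/9 + (4/3)i


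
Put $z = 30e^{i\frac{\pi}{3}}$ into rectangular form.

a = r cos θ = 30 * 1/2 = 15
b = r sin θ = 30 * sqrt(3)/2 = 15*sqrt(3)
z = 15 + 15*sqrt(3)i


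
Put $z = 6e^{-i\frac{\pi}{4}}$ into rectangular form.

a = r cos θ = 6 * sqrt(2)/2 = 3*sqrt(2)
b = r sin θ = 6 * -sqrt(2)/2 = -3*sqrt(2)
z = 3*sqrt(2) - 3*sqrt(2)i


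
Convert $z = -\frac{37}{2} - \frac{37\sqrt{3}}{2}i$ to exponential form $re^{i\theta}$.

r = |z| = sqrt((-37/2)^2 + (-37*sqrt(3)/2)^2) = sqrt(1369/4 + 4107/4) = sqrt(1369) = 37
θ = arctan(b/a) = arctan(-32.0429/-18.5) (quadrant-adjusted) = -120° = -2π/3
z = 37e^(-i*2π/3)


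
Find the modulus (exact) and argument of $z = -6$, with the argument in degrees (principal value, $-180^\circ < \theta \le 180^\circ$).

|z| = sqrt((-6)^2 + 0^2) = 6
b = 0 and a < 0, so z lies on the negative real axis: arg(z) = 180°


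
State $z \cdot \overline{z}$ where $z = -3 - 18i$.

z * conjugate(z) = |z|^2 = a^2 + b^2
= (-3)^2 + (-18)^2 = 333


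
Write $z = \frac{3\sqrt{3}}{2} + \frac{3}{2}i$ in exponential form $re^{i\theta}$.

r = |z| = sqrt((3*sqrt(3)/2)^2 + (3/2)^2) = sqrt(27/4 + 9/4) = sqrt(9) = 3
θ = arctan(b/a) = arctan(1.5/2.5981) (quadrant-adjusted) = 30° = π/6
z = 3e^(i*π/6)


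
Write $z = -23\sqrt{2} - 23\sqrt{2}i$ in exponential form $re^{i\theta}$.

r = |z| = sqrt((-23*sqrt(2))^2 + (-23*sqrt(2))^2) = sqrt(1058 + 1058) = sqrt(2116) = 46
θ = arctan(b/a) = arctan(-32.5269/-32.5269) (quadrant-adjusted) = -135° = -3π/4
z = 46e^(-i*3π/4)


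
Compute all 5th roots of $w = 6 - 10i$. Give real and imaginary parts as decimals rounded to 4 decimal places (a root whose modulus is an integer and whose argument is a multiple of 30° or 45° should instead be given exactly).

|w| = sqrt(136) ≈ 11.661904, arg(w) ≈ 300.963757°
Root modulus = sqrt(136)^(1/5) ≈ 1.634383
Root arguments: θ_k = (arg(w) + 360°k)/5 for k = 0, 1, ..., 4
Compute each root as (root modulus)(cos θ_k + i sin θ_k) using full-precision intermediates, then round to 4 decimal places.
Roots: 0.8124 + 1.4182i, -1.0977 + 1.2109i, -1.4908 - 0.6698i, 0.1763 - 1.6248i, 1.5998 - 0.3344i


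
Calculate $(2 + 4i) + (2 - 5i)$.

(2 + 2) + (4 + (-5))i = 4 - i


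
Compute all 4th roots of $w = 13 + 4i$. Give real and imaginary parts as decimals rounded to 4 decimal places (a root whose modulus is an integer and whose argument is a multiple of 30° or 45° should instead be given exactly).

|w| = sqrt(185) ≈ 13.601471, arg(w) ≈ 17.102729°
Root modulus = sqrt(185)^(1/4) ≈ 1.920421
Root arguments: θ_k = (arg(w) + 360°k)/4 for k = 0, 1, ..., 3
Compute each root as (root modulus)(cos θ_k + i sin θ_k) using full-precision intermediates, then round to 4 decimal places.
Roots: 1.9151 + 0.1432i, -0.1432 + 1.9151i, -1.9151 - 0.1432i, 0.1432 - 1.9151i


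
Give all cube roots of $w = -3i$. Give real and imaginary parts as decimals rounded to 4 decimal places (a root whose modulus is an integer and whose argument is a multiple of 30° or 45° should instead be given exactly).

|w| = 3, arg(w) = 270°
Root modulus = 3^(1/3) ≈ 1.442250
Root arguments: θ_k = (270° + 360°k)/3 for k = 0, 1, ..., 2
Compute each root as (root modulus)(cos θ_k + i sin θ_k) using full-precision intermediates, then round to 4 decimal places.
Roots: 1.4422i, -1.2490 - 0.7211i, 1.2490 - 0.7211i


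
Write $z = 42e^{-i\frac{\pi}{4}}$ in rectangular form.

a = r cos θ = 42 * sqrt(2)/2 = 21*sqrt(2)
b = r sin θ = 42 * -sqrt(2)/2 = -21*sqrt(2)
z = 21*sqrt(2) - 21*sqrt(2)i


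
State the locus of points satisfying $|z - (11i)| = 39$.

|z - z0| = r describes a circle centered at z0 with radius r
Here z0 = 11i and r = 39
Locus: Circle centered at (0, 11) with radius 39


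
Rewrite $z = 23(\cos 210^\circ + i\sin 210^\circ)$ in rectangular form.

a = r cos θ = 23 * -sqrt(3)/2 = -23*sqrt(3)/2
b = r sin θ = 23 * -1/2 = -23/2
z = -23*sqrt(3)/2 - (23/2)i


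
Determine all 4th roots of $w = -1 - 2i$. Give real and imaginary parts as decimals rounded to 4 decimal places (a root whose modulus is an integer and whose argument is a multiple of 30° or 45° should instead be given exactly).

|w| = sqrt(5) ≈ 2.236068, arg(w) ≈ 243.434949°
Root modulus = sqrt(5)^(1/4) ≈ 1.222845
Root arguments: θ_k = (arg(w) + 360°k)/4 for k = 0, 1, ..., 3
Compute each root as (root modulus)(cos θ_k + i sin θ_k) using full-precision intermediates, then round to 4 decimal places.
Roots: 0.5955 + 1.0681i, -1.0681 + 0.5955i, -0.5955 - 1.0681i, 1.0681 - 0.5955i


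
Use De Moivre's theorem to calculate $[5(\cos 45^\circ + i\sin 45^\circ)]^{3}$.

By De Moivre: z^n = r^n(cos(nθ) + i sin(nθ))
= 5^3(cos(3*45°) + i sin(3*45°))
= 125(cos 135° + i sin 135°)
= -125*sqrt(2)/2 + (125*sqrt(2)/2)i


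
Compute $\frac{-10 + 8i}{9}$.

Divisor is real, so divide each part by 9:
= -10/9 + (8/9)i


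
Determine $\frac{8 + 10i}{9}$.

Divisor is real, so divide each part by 9:
= 8/9 + (10/9)i


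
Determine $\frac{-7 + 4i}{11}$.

Divisor is real, so divide each part by 11:
= -7/11 + (4/11)i


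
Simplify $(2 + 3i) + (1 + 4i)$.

(2 + 1) + (3 + 4)i = 3 + 7i


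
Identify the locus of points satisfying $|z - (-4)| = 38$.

|z - z0| = r describes a circle centered at z0 with radius r
Here z0 = -4 and r = 38
Locus: Circle centered at (-4, 0) with radius 38


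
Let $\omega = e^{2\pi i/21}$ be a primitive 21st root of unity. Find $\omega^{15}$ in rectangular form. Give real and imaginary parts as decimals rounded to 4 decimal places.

ω^15 = e^(2πi·15/21) = e^(i·10π/7)
= cos(10π/7) + i sin(10π/7)
= -0.2225 - 0.9749i


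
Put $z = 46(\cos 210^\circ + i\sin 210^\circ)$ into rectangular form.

a = r cos θ = 46 * -sqrt(3)/2 = -23*sqrt(3)
b = r sin θ = 46 * -1/2 = -23
z = -23*sqrt(3) - 23i


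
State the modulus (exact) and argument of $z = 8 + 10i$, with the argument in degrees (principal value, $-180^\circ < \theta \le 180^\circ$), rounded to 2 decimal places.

|z| = sqrt(8^2 + 10^2) = sqrt(164)
arg(z) = arctan(b/a) = arctan(10/8) (quadrant-adjusted) = 51.34°


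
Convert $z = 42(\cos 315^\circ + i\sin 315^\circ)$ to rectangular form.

a = r cos θ = 42 * sqrt(2)/2 = 21*sqrt(2)
b = r sin θ = 42 * -sqrt(2)/2 = -21*sqrt(2)
z = 21*sqrt(2) - 21*sqrt(2)i


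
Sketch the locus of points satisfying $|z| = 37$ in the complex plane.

|z| = 37 means sqrt(x^2 + y^2) = 37
This is a circle of radius 37 centered at the origin


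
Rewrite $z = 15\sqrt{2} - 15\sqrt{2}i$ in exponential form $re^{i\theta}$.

r = |z| = sqrt((15*sqrt(2))^2 + (-15*sqrt(2))^2) = sqrt(450 + 450) = sqrt(900) = 30
θ = arctan(b/a) = arctan(-21.2132/21.2132) (quadrant-adjusted) = -45° = -π/4
z = 30e^(-i*π/4)


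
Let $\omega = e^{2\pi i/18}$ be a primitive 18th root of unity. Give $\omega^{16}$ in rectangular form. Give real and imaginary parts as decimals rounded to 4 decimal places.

ω^16 = e^(2πi·16/18) = e^(i·16π/9)
= cos(16π/9) + i sin(16π/9)
= 0.7660 - 0.6428i


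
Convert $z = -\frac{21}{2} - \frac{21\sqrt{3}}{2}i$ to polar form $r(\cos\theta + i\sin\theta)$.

r = |z| = sqrt(a^2 + b^2) = sqrt((-21/2)^2 + (-21*sqrt(3)/2)^2) = sqrt(441/4 + 1323/4) = sqrt(441) = 21
θ = arctan(b/a) = arctan(-18.1865/-10.5) (quadrant-adjusted) = 240°
z = 21(cos 240° + i sin 240°)


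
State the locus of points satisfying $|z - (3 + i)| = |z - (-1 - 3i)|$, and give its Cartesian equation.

|z - z1| = |z - z2| means z is equidistant from z1 and z2,
i.e. the perpendicular bisector of the segment from (3, 1) to (-1, -3) (midpoint (1, -1)).
With z = x + yi, square both sides:
(x - 3)^2 + (y - 1)^2 = (x - (-1))^2 + (y - (-3))^2
The x^2 and y^2 terms cancel: -8x + (-8)y = 10 - 10 = 0
Simplify: x + y = 0
Locus: Perpendicular bisector of the segment from (3, 1) to (-1, -3): the line x + y = 0


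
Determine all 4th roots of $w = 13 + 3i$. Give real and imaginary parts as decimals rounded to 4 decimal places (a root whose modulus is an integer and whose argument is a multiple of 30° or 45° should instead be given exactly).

|w| = sqrt(178) ≈ 13.341664, arg(w) ≈ 12.994617°
Root modulus = sqrt(178)^(1/4) ≈ 1.911184
Root arguments: θ_k = (arg(w) + 360°k)/4 for k = 0, 1, ..., 3
Compute each root as (root modulus)(cos θ_k + i sin θ_k) using full-precision intermediates, then round to 4 decimal places.
Roots: 1.9081 + 0.1083i, -0.1083 + 1.9081i, -1.9081 - 0.1083i, 0.1083 - 1.9081i


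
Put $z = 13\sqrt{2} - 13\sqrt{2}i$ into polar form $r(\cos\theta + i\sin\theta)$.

r = |z| = sqrt(a^2 + b^2) = sqrt((13*sqrt(2))^2 + (-13*sqrt(2))^2) = sqrt(338 + 338) = sqrt(676) = 26
θ = arctan(b/a) = arctan(-18.3848/18.3848) (quadrant-adjusted) = 315°
z = 26(cos 315° + i sin 315°)


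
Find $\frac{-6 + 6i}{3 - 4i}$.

Multiply numerator and denominator by conjugate (3 + 4i):
= (-6 + 6i)(3 + 4i) / (3^2 + (-4)^2)
= (-42 - 6i) / 25
= -42/25 - (6/25)i


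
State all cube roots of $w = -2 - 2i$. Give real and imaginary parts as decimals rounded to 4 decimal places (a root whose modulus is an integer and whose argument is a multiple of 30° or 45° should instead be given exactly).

|w| = sqrt(8) ≈ 2.828427, arg(w) = 225°
Root modulus = sqrt(8)^(1/3) ≈ 1.414214
Root arguments: θ_k = (225° + 360°k)/3 for k = 0, 1, ..., 2
Compute each root as (root modulus)(cos θ_k + i sin θ_k) using full-precision intermediates, then round to 4 decimal places.
Roots: 0.3660 + 1.3660i, -1.3660 - 0.3660i, 1.0000 - 1.0000i


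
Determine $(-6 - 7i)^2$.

(a + bi)^2 = a^2 - b^2 + 2abi
= (-6)^2 - (-7)^2 + 2*(-6)*(-7)i
= -13 + 84i


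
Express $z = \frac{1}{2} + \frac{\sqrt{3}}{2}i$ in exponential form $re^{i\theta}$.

r = |z| = sqrt((1/2)^2 + (sqrt(3)/2)^2) = sqrt(1/4 + 3/4) = sqrt(1) = 1
θ = arctan(b/a) = arctan(0.866/0.5) (quadrant-adjusted) = 60° = π/3
z = 1e^(i*π/3)


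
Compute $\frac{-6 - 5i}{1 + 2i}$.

Multiply numerator and denominator by conjugate (1 - 2i):
= (-6 - 5i)(1 - 2i) / (1^2 + 2^2)
= (-16 + 7i) / 5
= -16/5 + (7/5)i


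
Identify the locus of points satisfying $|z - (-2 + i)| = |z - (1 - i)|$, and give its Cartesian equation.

|z - z1| = |z - z2| means z is equidistant from z1 and z2,
i.e. the perpendicular bisector of the segment from (-2, 1) to (1, -1) (midpoint (-1/2, 0)).
With z = x + yi, square both sides:
(x - (-2))^2 + (y - 1)^2 = (x - 1)^2 + (y - (-1))^2
The x^2 and y^2 terms cancel: 6x + (-4)y = 2 - 5 = -3
Simplify: 6x - 4y = -3
Locus: Perpendicular bisector of the segment from (-2, 1) to (1, -1): the line 6x - 4y = -3


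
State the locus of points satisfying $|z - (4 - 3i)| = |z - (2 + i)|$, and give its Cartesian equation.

|z - z1| = |z - z2| means z is equidistant from z1 and z2,
i.e. the perpendicular bisector of the segment from (4, -3) to (2, 1) (midpoint (3, -1)).
With z = x + yi, square both sides:
(x - 4)^2 + (y - (-3))^2 = (x - 2)^2 + (y - 1)^2
The x^2 and y^2 terms cancel: -4x + 8y = 5 - 25 = -20
Simplify: x - 2y = 5
Locus: Perpendicular bisector of the segment from (4, -3) to (2, 1): the line x - 2y = 5


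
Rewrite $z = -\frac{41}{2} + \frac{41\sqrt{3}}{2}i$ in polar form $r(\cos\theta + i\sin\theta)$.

r = |z| = sqrt(a^2 + b^2) = sqrt((-41/2)^2 + (41*sqrt(3)/2)^2) = sqrt(1681/4 + 5043/4) = sqrt(1681) = 41
θ = arctan(b/a) = arctan(35.507/-20.5) (quadrant-adjusted) = 120°
z = 41(cos 120° + i sin 120°)


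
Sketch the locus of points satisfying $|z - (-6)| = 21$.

|z - z0| = r describes a circle centered at z0 with radius r
Here z0 = -6 and r = 21
Locus: Circle centered at (-6, 0) with radius 21


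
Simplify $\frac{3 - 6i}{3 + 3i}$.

Multiply numerator and denominator by conjugate (3 - 3i):
= (3 - 6i)(3 - 3i) / (3^2 + 3^2)
= (-9 - 27i) / 18
Divide through by 9: (-1 - 3i) / 2
= -1/2 - (3/2)i


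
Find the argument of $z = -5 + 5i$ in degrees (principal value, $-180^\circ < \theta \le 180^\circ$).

θ = arctan(b/a) = arctan(5/-5) (quadrant-adjusted) = 135°


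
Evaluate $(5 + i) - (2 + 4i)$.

(5 - 2) + (1 - 4)i = 3 - 3i


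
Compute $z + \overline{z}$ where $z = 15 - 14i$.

z + conjugate(z) = (a + bi) + (a - bi) = 2a
= 2 * 15 = 30


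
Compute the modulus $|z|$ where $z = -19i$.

|z| = sqrt(a^2 + b^2) = sqrt(0^2 + (-19)^2) = sqrt(361) = 19


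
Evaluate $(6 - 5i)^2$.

(a + bi)^2 = a^2 - b^2 + 2abi
= 6^2 - (-5)^2 + 2*6*(-5)i
= 11 - 60i


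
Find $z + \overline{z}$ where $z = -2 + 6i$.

z + conjugate(z) = (a + bi) + (a - bi) = 2a
= 2 * (-2) = -4


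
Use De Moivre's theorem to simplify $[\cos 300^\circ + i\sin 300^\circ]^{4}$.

By De Moivre: z^n = r^n(cos(nθ) + i sin(nθ))
= 1^4(cos(4*300°) + i sin(4*300°))
= 1(cos 120° + i sin 120°)
= -1/2 + (sqrt(3)/2)i


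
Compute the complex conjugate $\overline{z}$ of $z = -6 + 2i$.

If z = a + bi, then conjugate(z) = a - bi
conjugate(-6 + 2i) = -6 - 2i


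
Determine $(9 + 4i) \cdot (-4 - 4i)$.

(a1*a2 - b1*b2) + (a1*b2 + b1*a2)i
= (-36 - (-16)) + (-36 + (-16))i
= -20 - 52i


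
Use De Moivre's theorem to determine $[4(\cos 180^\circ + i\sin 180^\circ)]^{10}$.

By De Moivre: z^n = r^n(cos(nθ) + i sin(nθ))
= 4^10(cos(10*180°) + i sin(10*180°))
= 1048576(cos 0° + i sin 0°)
= 1048576


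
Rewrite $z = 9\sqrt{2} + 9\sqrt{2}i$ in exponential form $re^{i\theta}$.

r = |z| = sqrt((9*sqrt(2))^2 + (9*sqrt(2))^2) = sqrt(162 + 162) = sqrt(324) = 18
θ = arctan(b/a) = arctan(12.7279/12.7279) (quadrant-adjusted) = 45° = π/4
z = 18e^(i*π/4)


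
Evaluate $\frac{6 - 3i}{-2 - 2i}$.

Multiply numerator and denominator by conjugate (-2 + 2i):
= (6 - 3i)(-2 + 2i) / ((-2)^2 + (-2)^2)
= (-6 + 18i) / 8
Divide through by 2: (-3 + 9i) / 4
= -3/4 + (9/4)i


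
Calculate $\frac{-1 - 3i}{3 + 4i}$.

Multiply numerator and denominator by conjugate (3 - 4i):
= (-1 - 3i)(3 - 4i) / (3^2 + 4^2)
= (-15 - 5i) / 25
Divide through by 5: (-3 - i) / 5
= -3/5 - (1/5)i


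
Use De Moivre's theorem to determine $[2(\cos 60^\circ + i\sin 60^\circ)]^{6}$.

By De Moivre: z^n = r^n(cos(nθ) + i sin(nθ))
= 2^6(cos(6*60°) + i sin(6*60°))
= 64(cos 0° + i sin 0°)
= 64


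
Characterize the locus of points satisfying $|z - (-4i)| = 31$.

|z - z0| = r describes a circle centered at z0 with radius r
Here z0 = -4i and r = 31
Locus: Circle centered at (0, -4) with radius 31


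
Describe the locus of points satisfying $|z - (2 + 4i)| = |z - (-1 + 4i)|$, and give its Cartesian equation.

|z - z1| = |z - z2| means z is equidistant from z1 and z2,
i.e. the perpendicular bisector of the segment from (2, 4) to (-1, 4) (midpoint (1/2, 4)).
With z = x + yi, square both sides:
(x - 2)^2 + (y - 4)^2 = (x - (-1))^2 + (y - 4)^2
The x^2 and y^2 terms cancel: -6x + 0y = 17 - 20 = -3
Simplify: x = 1/2
Locus: Perpendicular bisector of the segment from (2, 4) to (-1, 4): the line x = 1/2


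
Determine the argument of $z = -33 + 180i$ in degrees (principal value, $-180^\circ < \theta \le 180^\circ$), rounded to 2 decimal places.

θ = arctan(b/a) = arctan(180/-33) (quadrant-adjusted) = 100.39°


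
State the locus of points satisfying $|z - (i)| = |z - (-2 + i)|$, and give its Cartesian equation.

|z - z1| = |z - z2| means z is equidistant from z1 and z2,
i.e. the perpendicular bisector of the segment from (0, 1) to (-2, 1) (midpoint (-1, 1)).
With z = x + yi, square both sides:
(x - 0)^2 + (y - 1)^2 = (x - (-2))^2 + (y - 1)^2
The x^2 and y^2 terms cancel: -4x + 0y = 5 - 1 = 4
Simplify: x = -1
Locus: Perpendicular bisector of the segment from (0, 1) to (-2, 1): the line x = -1


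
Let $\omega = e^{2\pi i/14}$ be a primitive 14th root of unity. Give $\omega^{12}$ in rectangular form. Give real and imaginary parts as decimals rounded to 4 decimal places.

ω^12 = e^(2πi·12/14) = e^(i·12π/7)
= cos(12π/7) + i sin(12π/7)
= 0.6235 - 0.7818i


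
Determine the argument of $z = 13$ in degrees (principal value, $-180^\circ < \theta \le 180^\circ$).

b = 0 and a > 0, so z lies on the positive real axis: θ = 0°


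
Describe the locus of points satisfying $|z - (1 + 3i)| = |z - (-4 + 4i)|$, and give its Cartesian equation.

|z - z1| = |z - z2| means z is equidistant from z1 and z2,
i.e. the perpendicular bisector of the segment from (1, 3) to (-4, 4) (midpoint (-3/2, 7/2)).
With z = x + yi, square both sides:
(x - 1)^2 + (y - 3)^2 = (x - (-4))^2 + (y - 4)^2
The x^2 and y^2 terms cancel: -10x + 2y = 32 - 10 = 22
Simplify: 5x - y = -11
Locus: Perpendicular bisector of the segment from (1, 3) to (-4, 4): the line 5x - y = -11


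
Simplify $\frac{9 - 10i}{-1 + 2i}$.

Multiply numerator and denominator by conjugate (-1 - 2i):
= (9 - 10i)(-1 - 2i) / ((-1)^2 + 2^2)
= (-29 - 8i) / 5
= -29/5 - (8/5)i


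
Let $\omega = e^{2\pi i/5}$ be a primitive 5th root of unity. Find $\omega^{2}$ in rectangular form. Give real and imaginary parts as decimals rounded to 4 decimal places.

ω^2 = e^(2πi·2/5) = e^(i·4π/5)
= cos(4π/5) + i sin(4π/5)
= -0.8090 + 0.5878i


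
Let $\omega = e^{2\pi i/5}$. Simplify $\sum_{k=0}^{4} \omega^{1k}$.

Let ζ = ω^1 = e^(2πi·1/5). Since 5 ∤ 1, ζ ≠ 1.
Sum = Σ_{k=0}^{4} ζ^k = (ζ^5 - 1)/(ζ - 1) = (ω^{1·5} - 1)/(ζ - 1) = (1 - 1)/(ζ - 1) = 0


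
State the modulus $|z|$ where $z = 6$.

|z| = sqrt(a^2 + b^2) = sqrt(6^2 + 0^2) = sqrt(36) = 6


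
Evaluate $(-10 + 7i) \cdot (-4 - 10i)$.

(a1*a2 - b1*b2) + (a1*b2 + b1*a2)i
= (40 - (-70)) + (100 + (-28))i
= 110 + 72i


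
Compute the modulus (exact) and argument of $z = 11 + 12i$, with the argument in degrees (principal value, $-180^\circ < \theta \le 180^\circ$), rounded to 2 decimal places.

|z| = sqrt(11^2 + 12^2) = sqrt(265)
arg(z) = arctan(b/a) = arctan(12/11) (quadrant-adjusted) = 47.49°


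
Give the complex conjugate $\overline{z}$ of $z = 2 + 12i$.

If z = a + bi, then conjugate(z) = a - bi
conjugate(2 + 12i) = 2 - 12i


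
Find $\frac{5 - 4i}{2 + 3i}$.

Multiply numerator and denominator by conjugate (2 - 3i):
= (5 - 4i)(2 - 3i) / (2^2 + 3^2)
= (-2 - 23i) / 13
= -2/13 - (23/13)i


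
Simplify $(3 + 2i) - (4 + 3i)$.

(3 - 4) + (2 - 3)i = -1 - i


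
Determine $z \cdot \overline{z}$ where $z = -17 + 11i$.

z * conjugate(z) = |z|^2 = a^2 + b^2
= (-17)^2 + 11^2 = 410


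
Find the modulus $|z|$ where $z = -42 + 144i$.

|z| = sqrt(a^2 + b^2) = sqrt((-42)^2 + 144^2) = sqrt(22500) = 150


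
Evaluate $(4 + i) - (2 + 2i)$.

(4 - 2) + (1 - 2)i = 2 - i


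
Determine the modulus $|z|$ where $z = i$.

|z| = sqrt(a^2 + b^2) = sqrt(0^2 + 1^2) = sqrt(1) = 1


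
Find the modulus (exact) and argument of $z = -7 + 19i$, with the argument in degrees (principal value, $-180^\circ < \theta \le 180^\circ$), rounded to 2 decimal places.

|z| = sqrt((-7)^2 + 19^2) = sqrt(410)
arg(z) = arctan(b/a) = arctan(19/-7) (quadrant-adjusted) = 110.22°


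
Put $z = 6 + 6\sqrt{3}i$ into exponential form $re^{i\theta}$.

r = |z| = sqrt((6)^2 + (6*sqrt(3))^2) = sqrt(36 + 108) = sqrt(144) = 12
θ = arctan(b/a) = arctan(10.3923/6) (quadrant-adjusted) = 60° = π/3
z = 12e^(i*π/3)


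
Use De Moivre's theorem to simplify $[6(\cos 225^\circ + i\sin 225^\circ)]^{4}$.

By De Moivre: z^n = r^n(cos(nθ) + i sin(nθ))
= 6^4(cos(4*225°) + i sin(4*225°))
= 1296(cos 180° + i sin 180°)
= -1296


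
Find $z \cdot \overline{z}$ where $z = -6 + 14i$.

z * conjugate(z) = |z|^2 = a^2 + b^2
= (-6)^2 + 14^2 = 232


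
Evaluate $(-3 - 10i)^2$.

(a + bi)^2 = a^2 - b^2 + 2abi
= (-3)^2 - (-10)^2 + 2*(-3)*(-10)i
= -91 + 60i


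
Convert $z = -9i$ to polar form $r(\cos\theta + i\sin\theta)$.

r = |z| = sqrt(a^2 + b^2) = sqrt((0)^2 + (-9)^2) = sqrt(0 + 81) = sqrt(81) = 9
a = 0 and b < 0, so z lies on the negative imaginary axis: θ = 270°
z = 9(cos 270° + i sin 270°)


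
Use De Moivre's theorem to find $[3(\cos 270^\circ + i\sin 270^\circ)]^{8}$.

By De Moivre: z^n = r^n(cos(nθ) + i sin(nθ))
= 3^8(cos(8*270°) + i sin(8*270°))
= 6561(cos 0° + i sin 0°)
= 6561


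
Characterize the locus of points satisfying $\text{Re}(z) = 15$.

Re(z) = x where z = x + yi; the equation x = 15 is satisfied by all points with that x-coordinate
Locus: Vertical line x = 15


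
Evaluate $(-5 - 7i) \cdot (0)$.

(a1*a2 - b1*b2) + (a1*b2 + b1*a2)i
= (0 - 0) + (0 + 0)i
= 0


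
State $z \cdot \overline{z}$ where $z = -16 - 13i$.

z * conjugate(z) = |z|^2 = a^2 + b^2
= (-16)^2 + (-13)^2 = 425


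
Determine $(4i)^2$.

(a + bi)^2 = a^2 - b^2 + 2abi
= 0^2 - 4^2 + 2*0*4i
= -16


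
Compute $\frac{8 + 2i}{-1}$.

Divisor is real, so divide each part by -1:
= -8 - 2i


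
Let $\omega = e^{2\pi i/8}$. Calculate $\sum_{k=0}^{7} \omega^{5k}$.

Let ζ = ω^5 = e^(2πi·5/8). Since 8 ∤ 5, ζ ≠ 1.
Sum = Σ_{k=0}^{7} ζ^k = (ζ^8 - 1)/(ζ - 1) = (ω^{5·8} - 1)/(ζ - 1) = (1 - 1)/(ζ - 1) = 0


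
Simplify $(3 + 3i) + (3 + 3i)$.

(3 + 3) + (3 + 3)i = 6 + 6i


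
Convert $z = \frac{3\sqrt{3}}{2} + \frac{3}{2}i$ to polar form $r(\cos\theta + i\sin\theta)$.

r = |z| = sqrt(a^2 + b^2) = sqrt((3*sqrt(3)/2)^2 + (3/2)^2) = sqrt(27/4 + 9/4) = sqrt(9) = 3
θ = arctan(b/a) = arctan(1.5/2.5981) (quadrant-adjusted) = 30°
z = 3(cos 30° + i sin 30°)


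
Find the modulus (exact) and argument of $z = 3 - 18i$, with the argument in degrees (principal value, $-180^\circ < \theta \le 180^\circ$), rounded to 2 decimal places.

|z| = sqrt(3^2 + (-18)^2) = sqrt(333)
arg(z) = arctan(b/a) = arctan(-18/3) (quadrant-adjusted) = -80.54°


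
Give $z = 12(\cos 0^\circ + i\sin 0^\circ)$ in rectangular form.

a = r cos θ = 12 * 1 = 12
b = r sin θ = 12 * 0 = 0
z = 12


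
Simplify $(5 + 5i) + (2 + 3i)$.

(5 + 2) + (5 + 3)i = 7 + 8i


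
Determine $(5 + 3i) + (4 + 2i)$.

(5 + 4) + (3 + 2)i = 9 + 5i


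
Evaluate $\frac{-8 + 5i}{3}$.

Divisor is real, so divide each part by 3:
= -8/3 + (5/3)i


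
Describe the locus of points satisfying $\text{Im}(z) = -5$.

Im(z) = y where z = x + yi; the equation y = -5 is satisfied by all points with that y-coordinate
Locus: Horizontal line y = -5


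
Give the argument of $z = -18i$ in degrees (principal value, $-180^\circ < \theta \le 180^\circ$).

a = 0 and b < 0, so z lies on the negative imaginary axis: θ = -90°


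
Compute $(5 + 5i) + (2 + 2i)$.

(5 + 2) + (5 + 2)i = 7 + 7i


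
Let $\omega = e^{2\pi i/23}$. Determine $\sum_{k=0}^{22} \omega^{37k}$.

Let ζ = ω^37 = e^(2πi·37/23). Since 23 ∤ 37, ζ ≠ 1.
Sum = Σ_{k=0}^{22} ζ^k = (ζ^23 - 1)/(ζ - 1) = (ω^{37·23} - 1)/(ζ - 1) = (1 - 1)/(ζ - 1) = 0


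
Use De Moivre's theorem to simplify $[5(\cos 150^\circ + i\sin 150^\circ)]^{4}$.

By De Moivre: z^n = r^n(cos(nθ) + i sin(nθ))
= 5^4(cos(4*150°) + i sin(4*150°))
= 625(cos 240° + i sin 240°)
= -625/2 - (625*sqrt(3)/2)i


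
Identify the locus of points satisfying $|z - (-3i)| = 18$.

|z - z0| = r describes a circle centered at z0 with radius r
Here z0 = -3i and r = 18
Locus: Circle centered at (0, -3) with radius 18


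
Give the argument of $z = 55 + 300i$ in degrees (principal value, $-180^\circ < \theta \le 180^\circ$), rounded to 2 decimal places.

θ = arctan(b/a) = arctan(300/55) (quadrant-adjusted) = 79.61°


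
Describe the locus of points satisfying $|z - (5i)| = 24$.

|z - z0| = r describes a circle centered at z0 with radius r
Here z0 = 5i and r = 24
Locus: Circle centered at (0, 5) with radius 24


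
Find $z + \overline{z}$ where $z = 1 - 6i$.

z + conjugate(z) = (a + bi) + (a - bi) = 2a
= 2 * 1 = 2


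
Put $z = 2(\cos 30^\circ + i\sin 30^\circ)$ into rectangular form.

a = r cos θ = 2 * sqrt(3)/2 = sqrt(3)
b = r sin θ = 2 * 1/2 = 1
z = sqrt(3) + i


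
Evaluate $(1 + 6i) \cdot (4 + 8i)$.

(a1*a2 - b1*b2) + (a1*b2 + b1*a2)i
= (4 - 48) + (8 + 24)i
= -44 + 32i


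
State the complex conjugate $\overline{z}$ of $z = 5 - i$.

If z = a + bi, then conjugate(z) = a - bi
conjugate(5 - i) = 5 + i


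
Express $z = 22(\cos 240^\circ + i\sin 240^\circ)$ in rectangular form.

a = r cos θ = 22 * -1/2 = -11
b = r sin θ = 22 * -sqrt(3)/2 = -11*sqrt(3)
z = -11 - 11*sqrt(3)i


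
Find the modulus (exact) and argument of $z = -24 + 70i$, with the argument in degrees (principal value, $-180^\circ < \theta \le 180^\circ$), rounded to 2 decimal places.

|z| = sqrt((-24)^2 + 70^2) = 74
arg(z) = arctan(b/a) = arctan(70/-24) (quadrant-adjusted) = 108.92°


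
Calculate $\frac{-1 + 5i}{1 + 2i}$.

Multiply numerator and denominator by conjugate (1 - 2i):
= (-1 + 5i)(1 - 2i) / (1^2 + 2^2)
= (9 + 7i) / 5
= 9/5 + (7/5)i


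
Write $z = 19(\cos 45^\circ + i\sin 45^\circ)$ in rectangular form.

a = r cos θ = 19 * sqrt(2)/2 = 19*sqrt(2)/2
b = r sin θ = 19 * sqrt(2)/2 = 19*sqrt(2)/2
z = 19*sqrt(2)/2 + (19*sqrt(2)/2)i


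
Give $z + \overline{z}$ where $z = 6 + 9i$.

z + conjugate(z) = (a + bi) + (a - bi) = 2a
= 2 * 6 = 12


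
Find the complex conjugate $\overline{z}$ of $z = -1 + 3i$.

If z = a + bi, then conjugate(z) = a - bi
conjugate(-1 + 3i) = -1 - 3i


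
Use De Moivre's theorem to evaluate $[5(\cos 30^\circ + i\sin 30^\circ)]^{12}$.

By De Moivre: z^n = r^n(cos(nθ) + i sin(nθ))
= 5^12(cos(12*30°) + i sin(12*30°))
= 244140625(cos 0° + i sin 0°)
= 244140625


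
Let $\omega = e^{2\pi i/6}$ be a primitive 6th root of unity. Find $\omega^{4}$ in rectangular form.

ω^4 = e^(2πi·4/6) = e^(i·4π/3)
= cos(4π/3) + i sin(4π/3)
= -1/2 - (sqrt(3)/2)i


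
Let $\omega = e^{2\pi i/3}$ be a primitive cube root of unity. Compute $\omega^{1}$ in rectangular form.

ω^1 = e^(2πi·1/3) = e^(i·2π/3)
= cos(2π/3) + i sin(2π/3)
= -1/2 + (sqrt(3)/2)i


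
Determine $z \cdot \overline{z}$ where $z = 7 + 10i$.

z * conjugate(z) = |z|^2 = a^2 + b^2
= 7^2 + 10^2 = 149


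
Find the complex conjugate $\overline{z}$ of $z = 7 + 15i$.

If z = a + bi, then conjugate(z) = a - bi
conjugate(7 + 15i) = 7 - 15i


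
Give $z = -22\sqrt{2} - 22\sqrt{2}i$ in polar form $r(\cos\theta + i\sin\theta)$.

r = |z| = sqrt(a^2 + b^2) = sqrt((-22*sqrt(2))^2 + (-22*sqrt(2))^2) = sqrt(968 + 968) = sqrt(1936) = 44
θ = arctan(b/a) = arctan(-31.1127/-31.1127) (quadrant-adjusted) = 225°
z = 44(cos 225° + i sin 225°)


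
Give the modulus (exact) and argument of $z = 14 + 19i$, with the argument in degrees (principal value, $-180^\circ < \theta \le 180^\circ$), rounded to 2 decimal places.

|z| = sqrt(14^2 + 19^2) = sqrt(557)
arg(z) = arctan(b/a) = arctan(19/14) (quadrant-adjusted) = 53.62°


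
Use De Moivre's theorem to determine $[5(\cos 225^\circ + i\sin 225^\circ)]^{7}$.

By De Moivre: z^n = r^n(cos(nθ) + i sin(nθ))
= 5^7(cos(7*225°) + i sin(7*225°))
= 78125(cos 135° + i sin 135°)
= -78125*sqrt(2)/2 + (78125*sqrt(2)/2)i


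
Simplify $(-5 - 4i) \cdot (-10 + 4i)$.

(a1*a2 - b1*b2) + (a1*b2 + b1*a2)i
= (50 - (-16)) + (-20 + 40)i
= 66 + 20i


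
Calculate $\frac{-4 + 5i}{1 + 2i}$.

Multiply numerator and denominator by conjugate (1 - 2i):
= (-4 + 5i)(1 - 2i) / (1^2 + 2^2)
= (6 + 13i) / 5
= 6/5 + (13/5)i


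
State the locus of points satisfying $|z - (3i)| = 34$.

|z - z0| = r describes a circle centered at z0 with radius r
Here z0 = 3i and r = 34
Locus: Circle centered at (0, 3) with radius 34


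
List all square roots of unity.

ω_k = e^(2πik/2) = cos(2πk/2) + i sin(2πk/2) for k = 0, 1, ..., 1
Roots: 1, -1


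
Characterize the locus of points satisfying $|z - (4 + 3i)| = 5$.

|z - z0| = r describes a circle centered at z0 with radius r
Here z0 = 4 + 3i and r = 5
Locus: Circle centered at (4, 3) with radius 5


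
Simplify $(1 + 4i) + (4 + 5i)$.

(1 + 4) + (4 + 5)i = 5 + 9i


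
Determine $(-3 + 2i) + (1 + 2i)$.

(-3 + 1) + (2 + 2)i = -2 + 4i


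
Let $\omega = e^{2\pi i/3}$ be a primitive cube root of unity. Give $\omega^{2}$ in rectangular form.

ω^2 = e^(2πi·2/3) = e^(i·4π/3)
= cos(4π/3) + i sin(4π/3)
= -1/2 - (sqrt(3)/2)i


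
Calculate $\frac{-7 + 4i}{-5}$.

Divisor is real, so divide each part by -5:
= 7/5 - (4/5)i


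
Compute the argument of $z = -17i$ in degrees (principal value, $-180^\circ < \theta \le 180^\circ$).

a = 0 and b < 0, so z lies on the negative imaginary axis: θ = -90°


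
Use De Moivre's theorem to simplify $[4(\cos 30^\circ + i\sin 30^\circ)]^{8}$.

By De Moivre: z^n = r^n(cos(nθ) + i sin(nθ))
= 4^8(cos(8*30°) + i sin(8*30°))
= 65536(cos 240° + i sin 240°)
= -32768 - 32768*sqrt(3)i


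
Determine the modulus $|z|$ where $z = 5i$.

|z| = sqrt(a^2 + b^2) = sqrt(0^2 + 5^2) = sqrt(25) = 5


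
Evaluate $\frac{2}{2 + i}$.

Multiply numerator and denominator by conjugate (2 - i):
= (2)(2 - i) / (2^2 + 1^2)
= (4 - 2i) / 5
= 4/5 - (2/5)i


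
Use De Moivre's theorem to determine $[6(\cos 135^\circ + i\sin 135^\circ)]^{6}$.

By De Moivre: z^n = r^n(cos(nθ) + i sin(nθ))
= 6^6(cos(6*135°) + i sin(6*135°))
= 46656(cos 90° + i sin 90°)
= 46656i


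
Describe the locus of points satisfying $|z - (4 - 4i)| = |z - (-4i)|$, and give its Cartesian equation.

|z - z1| = |z - z2| means z is equidistant from z1 and z2,
i.e. the perpendicular bisector of the segment from (4, -4) to (0, -4) (midpoint (2, -4)).
With z = x + yi, square both sides:
(x - 4)^2 + (y - (-4))^2 = (x - 0)^2 + (y - (-4))^2
The x^2 and y^2 terms cancel: -8x + 0y = 16 - 32 = -16
Simplify: x = 2
Locus: Perpendicular bisector of the segment from (4, -4) to (0, -4): the line x = 2


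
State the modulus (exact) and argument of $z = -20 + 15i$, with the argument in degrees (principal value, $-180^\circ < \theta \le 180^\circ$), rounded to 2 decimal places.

|z| = sqrt((-20)^2 + 15^2) = 25
arg(z) = arctan(b/a) = arctan(15/-20) (quadrant-adjusted) = 143.13°


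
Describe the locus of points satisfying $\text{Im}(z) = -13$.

Im(z) = y where z = x + yi; the equation y = -13 is satisfied by all points with that y-coordinate
Locus: Horizontal line y = -13
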